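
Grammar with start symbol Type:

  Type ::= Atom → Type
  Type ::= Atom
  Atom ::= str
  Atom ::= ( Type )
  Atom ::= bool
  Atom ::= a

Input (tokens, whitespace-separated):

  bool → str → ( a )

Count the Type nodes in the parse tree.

4

[Type [Atom bool] → [Type [Atom str] → [Type [Atom ( [Type [Atom a]] )]]]]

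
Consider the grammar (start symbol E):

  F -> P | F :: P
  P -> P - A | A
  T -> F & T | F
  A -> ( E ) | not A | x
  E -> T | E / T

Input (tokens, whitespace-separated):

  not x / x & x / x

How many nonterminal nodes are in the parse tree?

20

[E [E [E [T [F [P [A not [A x]]]]]] / [T [F [P [A x]]] & [T [F [P [A x]]]]]] / [T [F [P [A x]]]]]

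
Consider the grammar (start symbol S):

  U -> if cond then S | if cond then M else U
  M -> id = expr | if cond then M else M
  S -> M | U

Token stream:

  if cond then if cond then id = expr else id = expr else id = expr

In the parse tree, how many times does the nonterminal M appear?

[S [M if cond then [M if cond then [M id = expr] else [M id = expr]] else [M id = expr]]]

5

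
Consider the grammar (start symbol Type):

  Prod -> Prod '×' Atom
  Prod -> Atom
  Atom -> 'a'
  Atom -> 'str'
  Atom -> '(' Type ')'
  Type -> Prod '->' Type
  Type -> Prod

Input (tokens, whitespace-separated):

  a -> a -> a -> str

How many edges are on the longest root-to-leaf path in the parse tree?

6

[Type [Prod [Atom a]] -> [Type [Prod [Atom a]] -> [Type [Prod [Atom a]] -> [Type [Prod [Atom str]]]]]]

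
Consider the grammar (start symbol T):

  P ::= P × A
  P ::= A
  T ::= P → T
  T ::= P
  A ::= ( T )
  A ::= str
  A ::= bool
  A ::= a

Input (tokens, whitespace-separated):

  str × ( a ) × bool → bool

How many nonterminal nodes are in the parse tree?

[T [P [P [P [A str]] × [A ( [T [P [A a]]] )]] × [A bool]] → [T [P [A bool]]]]

13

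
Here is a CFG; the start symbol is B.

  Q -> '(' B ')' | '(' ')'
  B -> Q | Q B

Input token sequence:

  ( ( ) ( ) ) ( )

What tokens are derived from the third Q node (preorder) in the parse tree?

( )

[B [Q ( [B [Q ( )] [B [Q ( )]]] )] [B [Q ( )]]]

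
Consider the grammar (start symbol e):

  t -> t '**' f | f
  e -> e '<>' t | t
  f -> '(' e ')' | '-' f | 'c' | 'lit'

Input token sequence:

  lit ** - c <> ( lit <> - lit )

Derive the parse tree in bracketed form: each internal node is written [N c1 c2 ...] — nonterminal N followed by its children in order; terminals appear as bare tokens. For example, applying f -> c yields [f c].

e
e <> t
t <> t
t ** f <> t
f ** f <> t
lit ** f <> t
lit ** - f <> t
lit ** - c <> t
lit ** - c <> f
lit ** - c <> ( e )
lit ** - c <> ( e <> t )
lit ** - c <> ( t <> t )
lit ** - c <> ( f <> t )
lit ** - c <> ( lit <> t )
lit ** - c <> ( lit <> f )
lit ** - c <> ( lit <> - f )
lit ** - c <> ( lit <> - lit )

[e [e [t [t [f lit]] ** [f - [f c]]]] <> [t [f ( [e [e [t [f lit]]] <> [t [f - [f lit]]]] )]]]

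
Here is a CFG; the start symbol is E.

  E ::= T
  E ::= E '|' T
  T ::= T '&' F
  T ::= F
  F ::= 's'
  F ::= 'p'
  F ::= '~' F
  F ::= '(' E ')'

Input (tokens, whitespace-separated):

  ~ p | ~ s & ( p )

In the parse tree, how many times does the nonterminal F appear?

[E [E [T [F ~ [F p]]]] | [T [T [F ~ [F s]]] & [F ( [E [T [F p]]] )]]]

6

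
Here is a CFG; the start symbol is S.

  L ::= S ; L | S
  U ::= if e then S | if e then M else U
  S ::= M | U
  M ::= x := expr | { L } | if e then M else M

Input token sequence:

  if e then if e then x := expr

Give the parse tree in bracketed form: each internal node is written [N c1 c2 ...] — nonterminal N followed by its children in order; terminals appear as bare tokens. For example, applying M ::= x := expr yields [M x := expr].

[S [U if e then [S [U if e then [S [M x := expr]]]]]]

S
U
if e then S
if e then U
if e then if e then S
if e then if e then M
if e then if e then x := expr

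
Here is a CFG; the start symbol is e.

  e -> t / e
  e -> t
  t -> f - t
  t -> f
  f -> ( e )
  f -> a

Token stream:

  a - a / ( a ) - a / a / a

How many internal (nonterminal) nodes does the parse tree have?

19

[e [t [f a] - [t [f a]]] / [e [t [f ( [e [t [f a]]] )] - [t [f a]]] / [e [t [f a]] / [e [t [f a]]]]]]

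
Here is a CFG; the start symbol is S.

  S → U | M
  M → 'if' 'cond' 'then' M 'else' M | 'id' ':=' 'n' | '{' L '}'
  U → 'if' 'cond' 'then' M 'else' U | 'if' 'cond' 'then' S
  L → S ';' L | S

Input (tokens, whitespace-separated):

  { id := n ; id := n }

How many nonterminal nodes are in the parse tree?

[S [M { [L [S [M id := n]] ; [L [S [M id := n]]]] }]]

8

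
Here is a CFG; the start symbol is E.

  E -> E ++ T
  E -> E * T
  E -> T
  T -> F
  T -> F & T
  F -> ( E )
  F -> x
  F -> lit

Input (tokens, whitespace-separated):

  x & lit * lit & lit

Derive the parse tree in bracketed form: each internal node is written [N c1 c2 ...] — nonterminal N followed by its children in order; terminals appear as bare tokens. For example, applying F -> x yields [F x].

[E [E [T [F x] & [T [F lit]]]] * [T [F lit] & [T [F lit]]]]

E
E * T
T * T
F & T * T
x & T * T
x & F * T
x & lit * T
x & lit * F & T
x & lit * lit & T
x & lit * lit & F
x & lit * lit & lit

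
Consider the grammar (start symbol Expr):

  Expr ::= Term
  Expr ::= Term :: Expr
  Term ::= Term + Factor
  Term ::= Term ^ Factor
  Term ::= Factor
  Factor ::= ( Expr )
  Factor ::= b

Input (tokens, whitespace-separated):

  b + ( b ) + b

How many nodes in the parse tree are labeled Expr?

[Expr [Term [Term [Term [Factor b]] + [Factor ( [Expr [Term [Factor b]]] )]] + [Factor b]]]

2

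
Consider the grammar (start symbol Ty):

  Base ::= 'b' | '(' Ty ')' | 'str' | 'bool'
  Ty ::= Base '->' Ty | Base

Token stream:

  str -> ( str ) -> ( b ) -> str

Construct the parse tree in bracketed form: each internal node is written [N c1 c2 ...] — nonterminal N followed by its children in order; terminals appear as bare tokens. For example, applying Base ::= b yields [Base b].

Ty
Base -> Ty
str -> Ty
str -> Base -> Ty
str -> ( Ty ) -> Ty
str -> ( Base ) -> Ty
str -> ( str ) -> Ty
str -> ( str ) -> Base -> Ty
str -> ( str ) -> ( Ty ) -> Ty
str -> ( str ) -> ( Base ) -> Ty
str -> ( str ) -> ( b ) -> Ty
str -> ( str ) -> ( b ) -> Base
str -> ( str ) -> ( b ) -> str

[Ty [Base str] -> [Ty [Base ( [Ty [Base str]] )] -> [Ty [Base ( [Ty [Base b]] )] -> [Ty [Base str]]]]]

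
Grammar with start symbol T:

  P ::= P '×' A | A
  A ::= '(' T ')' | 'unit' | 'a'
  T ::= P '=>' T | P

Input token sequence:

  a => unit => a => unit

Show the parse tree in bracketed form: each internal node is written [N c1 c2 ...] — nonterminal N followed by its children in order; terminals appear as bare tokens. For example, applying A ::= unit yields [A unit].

[T [P [A a]] => [T [P [A unit]] => [T [P [A a]] => [T [P [A unit]]]]]]

T
P => T
A => T
a => T
a => P => T
a => A => T
a => unit => T
a => unit => P => T
a => unit => A => T
a => unit => a => T
a => unit => a => P
a => unit => a => A
a => unit => a => unit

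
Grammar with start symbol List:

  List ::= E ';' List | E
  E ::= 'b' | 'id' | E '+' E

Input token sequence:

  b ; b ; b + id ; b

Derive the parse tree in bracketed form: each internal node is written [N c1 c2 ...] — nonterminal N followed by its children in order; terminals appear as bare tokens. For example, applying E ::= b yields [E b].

[List [E b] ; [List [E b] ; [List [E [E b] + [E id]] ; [List [E b]]]]]

List
E ; List
b ; List
b ; E ; List
b ; b ; List
b ; b ; E ; List
b ; b ; E + E ; List
b ; b ; b + E ; List
b ; b ; b + id ; List
b ; b ; b + id ; E
b ; b ; b + id ; b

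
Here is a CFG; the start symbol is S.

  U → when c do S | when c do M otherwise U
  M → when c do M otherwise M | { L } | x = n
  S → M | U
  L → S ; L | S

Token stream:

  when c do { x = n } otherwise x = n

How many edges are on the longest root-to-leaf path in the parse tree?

[S [M when c do [M { [L [S [M x = n]]] }] otherwise [M x = n]]]

6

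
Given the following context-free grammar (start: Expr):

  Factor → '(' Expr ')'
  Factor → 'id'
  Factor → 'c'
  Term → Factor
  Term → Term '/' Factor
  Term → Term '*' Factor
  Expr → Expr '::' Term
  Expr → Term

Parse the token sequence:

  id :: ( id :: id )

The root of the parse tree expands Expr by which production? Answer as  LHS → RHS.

Expr → Expr '::' Term

[Expr [Expr [Term [Factor id]]] :: [Term [Factor ( [Expr [Expr [Term [Factor id]]] :: [Term [Factor id]]] )]]]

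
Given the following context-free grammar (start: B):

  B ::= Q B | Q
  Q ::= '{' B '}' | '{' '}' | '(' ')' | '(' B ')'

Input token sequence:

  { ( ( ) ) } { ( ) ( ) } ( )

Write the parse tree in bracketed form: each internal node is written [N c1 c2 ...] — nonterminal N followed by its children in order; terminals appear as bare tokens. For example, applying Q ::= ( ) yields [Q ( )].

B
Q B
{ B } B
{ Q } B
{ ( B ) } B
{ ( Q ) } B
{ ( ( ) ) } B
{ ( ( ) ) } Q B
{ ( ( ) ) } { B } B
{ ( ( ) ) } { Q B } B
{ ( ( ) ) } { ( ) B } B
{ ( ( ) ) } { ( ) Q } B
{ ( ( ) ) } { ( ) ( ) } B
{ ( ( ) ) } { ( ) ( ) } Q
{ ( ( ) ) } { ( ) ( ) } ( )

[B [Q { [B [Q ( [B [Q ( )]] )]] }] [B [Q { [B [Q ( )] [B [Q ( )]]] }] [B [Q ( )]]]]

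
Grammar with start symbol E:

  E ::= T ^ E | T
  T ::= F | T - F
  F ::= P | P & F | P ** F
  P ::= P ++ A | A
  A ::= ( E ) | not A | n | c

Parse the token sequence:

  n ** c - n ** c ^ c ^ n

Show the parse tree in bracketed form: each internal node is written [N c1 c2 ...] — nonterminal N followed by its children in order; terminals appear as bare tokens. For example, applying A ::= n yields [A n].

[E [T [T [F [P [A n]] ** [F [P [A c]]]]] - [F [P [A n]] ** [F [P [A c]]]]] ^ [E [T [F [P [A c]]]] ^ [E [T [F [P [A n]]]]]]]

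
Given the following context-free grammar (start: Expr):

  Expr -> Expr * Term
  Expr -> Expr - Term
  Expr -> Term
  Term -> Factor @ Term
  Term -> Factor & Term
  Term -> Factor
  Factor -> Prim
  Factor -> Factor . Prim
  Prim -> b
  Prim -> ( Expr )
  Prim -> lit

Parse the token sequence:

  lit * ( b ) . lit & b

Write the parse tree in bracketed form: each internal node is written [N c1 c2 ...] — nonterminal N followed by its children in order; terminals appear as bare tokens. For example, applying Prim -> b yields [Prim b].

Expr
Expr * Term
Term * Term
Factor * Term
Prim * Term
lit * Term
lit * Factor & Term
lit * Factor . Prim & Term
lit * Prim . Prim & Term
lit * ( Expr ) . Prim & Term
lit * ( Term ) . Prim & Term
lit * ( Factor ) . Prim & Term
lit * ( Prim ) . Prim & Term
lit * ( b ) . Prim & Term
lit * ( b ) . lit & Term
lit * ( b ) . lit & Factor
lit * ( b ) . lit & Prim
lit * ( b ) . lit & b

[Expr [Expr [Term [Factor [Prim lit]]]] * [Term [Factor [Factor [Prim ( [Expr [Term [Factor [Prim b]]]] )]] . [Prim lit]] & [Term [Factor [Prim b]]]]]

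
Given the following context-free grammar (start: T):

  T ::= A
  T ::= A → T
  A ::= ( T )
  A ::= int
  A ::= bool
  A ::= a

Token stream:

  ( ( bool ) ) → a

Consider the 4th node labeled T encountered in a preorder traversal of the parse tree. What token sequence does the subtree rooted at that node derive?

a

[T [A ( [T [A ( [T [A bool]] )]] )] → [T [A a]]]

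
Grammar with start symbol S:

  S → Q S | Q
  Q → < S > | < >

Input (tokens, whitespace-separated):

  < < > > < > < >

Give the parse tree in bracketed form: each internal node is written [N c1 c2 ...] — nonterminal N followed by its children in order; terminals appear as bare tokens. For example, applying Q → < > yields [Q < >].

S
Q S
< S > S
< Q > S
< < > > S
< < > > Q S
< < > > < > S
< < > > < > Q
< < > > < > < >

[S [Q < [S [Q < >]] >] [S [Q < >] [S [Q < >]]]]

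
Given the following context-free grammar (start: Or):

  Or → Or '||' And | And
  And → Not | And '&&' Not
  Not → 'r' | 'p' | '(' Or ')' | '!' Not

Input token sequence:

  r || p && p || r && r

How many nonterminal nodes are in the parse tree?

13

[Or [Or [Or [And [Not r]]] || [And [And [Not p]] && [Not p]]] || [And [And [Not r]] && [Not r]]]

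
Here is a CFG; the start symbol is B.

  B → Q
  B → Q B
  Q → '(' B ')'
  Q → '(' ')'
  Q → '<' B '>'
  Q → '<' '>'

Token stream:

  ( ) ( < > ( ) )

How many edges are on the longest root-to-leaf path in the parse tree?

[B [Q ( )] [B [Q ( [B [Q < >] [B [Q ( )]]] )]]]

6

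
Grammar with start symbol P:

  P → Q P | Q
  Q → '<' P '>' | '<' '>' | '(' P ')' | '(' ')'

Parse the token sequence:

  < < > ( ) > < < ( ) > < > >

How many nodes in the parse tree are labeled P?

[P [Q < [P [Q < >] [P [Q ( )]]] >] [P [Q < [P [Q < [P [Q ( )]] >] [P [Q < >]]] >]]]

7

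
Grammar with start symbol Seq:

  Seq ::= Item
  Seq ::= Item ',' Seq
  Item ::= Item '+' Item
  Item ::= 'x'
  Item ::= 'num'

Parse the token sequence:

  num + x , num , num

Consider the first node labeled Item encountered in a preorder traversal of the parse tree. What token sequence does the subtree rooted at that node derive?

[Seq [Item [Item num] + [Item x]] , [Seq [Item num] , [Seq [Item num]]]]

num + x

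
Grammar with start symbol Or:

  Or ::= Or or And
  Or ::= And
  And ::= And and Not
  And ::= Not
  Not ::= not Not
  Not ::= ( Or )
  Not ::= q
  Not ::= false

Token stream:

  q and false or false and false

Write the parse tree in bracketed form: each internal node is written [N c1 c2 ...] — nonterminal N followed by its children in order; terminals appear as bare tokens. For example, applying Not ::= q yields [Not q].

[Or [Or [And [And [Not q]] and [Not false]]] or [And [And [Not false]] and [Not false]]]

Or
Or or And
And or And
And and Not or And
Not and Not or And
q and Not or And
q and false or And
q and false or And and Not
q and false or Not and Not
q and false or false and Not
q and false or false and false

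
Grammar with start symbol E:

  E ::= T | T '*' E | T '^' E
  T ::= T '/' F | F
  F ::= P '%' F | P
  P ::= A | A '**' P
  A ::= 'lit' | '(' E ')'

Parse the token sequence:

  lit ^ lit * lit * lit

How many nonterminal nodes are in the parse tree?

20

[E [T [F [P [A lit]]]] ^ [E [T [F [P [A lit]]]] * [E [T [F [P [A lit]]]] * [E [T [F [P [A lit]]]]]]]]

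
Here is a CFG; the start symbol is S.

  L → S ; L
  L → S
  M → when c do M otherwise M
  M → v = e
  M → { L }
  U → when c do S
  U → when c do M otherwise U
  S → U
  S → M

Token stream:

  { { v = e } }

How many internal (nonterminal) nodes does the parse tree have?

8

[S [M { [L [S [M { [L [S [M v = e]]] }]]] }]]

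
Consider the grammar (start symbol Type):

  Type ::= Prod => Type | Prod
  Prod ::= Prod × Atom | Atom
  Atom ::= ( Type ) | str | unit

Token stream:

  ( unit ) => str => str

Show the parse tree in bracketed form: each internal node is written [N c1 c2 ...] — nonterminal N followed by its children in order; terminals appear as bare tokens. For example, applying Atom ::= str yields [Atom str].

Type
Prod => Type
Atom => Type
( Type ) => Type
( Prod ) => Type
( Atom ) => Type
( unit ) => Type
( unit ) => Prod => Type
( unit ) => Atom => Type
( unit ) => str => Type
( unit ) => str => Prod
( unit ) => str => Atom
( unit ) => str => str

[Type [Prod [Atom ( [Type [Prod [Atom unit]]] )]] => [Type [Prod [Atom str]] => [Type [Prod [Atom str]]]]]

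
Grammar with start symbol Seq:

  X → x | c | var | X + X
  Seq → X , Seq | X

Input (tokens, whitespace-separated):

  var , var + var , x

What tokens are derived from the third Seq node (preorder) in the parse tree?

x

[Seq [X var] , [Seq [X [X var] + [X var]] , [Seq [X x]]]]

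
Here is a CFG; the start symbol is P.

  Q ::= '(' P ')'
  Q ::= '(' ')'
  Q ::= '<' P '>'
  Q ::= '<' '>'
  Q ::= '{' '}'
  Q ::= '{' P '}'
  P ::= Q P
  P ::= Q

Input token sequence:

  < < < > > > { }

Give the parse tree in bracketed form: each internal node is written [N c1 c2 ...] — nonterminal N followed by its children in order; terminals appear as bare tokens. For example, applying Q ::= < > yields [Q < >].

P
Q P
< P > P
< Q > P
< < P > > P
< < Q > > P
< < < > > > P
< < < > > > Q
< < < > > > { }

[P [Q < [P [Q < [P [Q < >]] >]] >] [P [Q { }]]]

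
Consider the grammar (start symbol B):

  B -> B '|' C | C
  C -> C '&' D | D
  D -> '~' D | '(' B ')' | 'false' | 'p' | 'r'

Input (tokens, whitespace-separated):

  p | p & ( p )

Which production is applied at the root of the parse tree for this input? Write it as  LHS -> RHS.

[B [B [C [D p]]] | [C [C [D p]] & [D ( [B [C [D p]]] )]]]

B -> B '|' C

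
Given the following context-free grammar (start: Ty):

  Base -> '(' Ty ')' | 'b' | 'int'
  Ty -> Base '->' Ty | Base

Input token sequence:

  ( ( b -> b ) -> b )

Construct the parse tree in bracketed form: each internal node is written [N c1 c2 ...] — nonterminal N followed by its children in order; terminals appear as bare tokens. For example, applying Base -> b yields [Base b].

Ty
Base
( Ty )
( Base -> Ty )
( ( Ty ) -> Ty )
( ( Base -> Ty ) -> Ty )
( ( b -> Ty ) -> Ty )
( ( b -> Base ) -> Ty )
( ( b -> b ) -> Ty )
( ( b -> b ) -> Base )
( ( b -> b ) -> b )

[Ty [Base ( [Ty [Base ( [Ty [Base b] -> [Ty [Base b]]] )] -> [Ty [Base b]]] )]]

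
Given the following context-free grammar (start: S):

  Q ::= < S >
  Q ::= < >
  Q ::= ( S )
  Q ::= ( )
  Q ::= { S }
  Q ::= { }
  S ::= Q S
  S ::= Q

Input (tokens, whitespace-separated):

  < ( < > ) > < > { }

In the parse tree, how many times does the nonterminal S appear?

5

[S [Q < [S [Q ( [S [Q < >]] )]] >] [S [Q < >] [S [Q { }]]]]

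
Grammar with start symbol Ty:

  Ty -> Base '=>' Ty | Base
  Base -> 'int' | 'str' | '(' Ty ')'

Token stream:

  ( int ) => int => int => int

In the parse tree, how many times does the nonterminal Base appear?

[Ty [Base ( [Ty [Base int]] )] => [Ty [Base int] => [Ty [Base int] => [Ty [Base int]]]]]

5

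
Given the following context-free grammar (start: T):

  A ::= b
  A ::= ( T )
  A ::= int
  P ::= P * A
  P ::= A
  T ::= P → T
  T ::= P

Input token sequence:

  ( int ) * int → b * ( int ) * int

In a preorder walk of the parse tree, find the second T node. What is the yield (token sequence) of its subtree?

[T [P [P [A ( [T [P [A int]]] )]] * [A int]] → [T [P [P [P [A b]] * [A ( [T [P [A int]]] )]] * [A int]]]]

int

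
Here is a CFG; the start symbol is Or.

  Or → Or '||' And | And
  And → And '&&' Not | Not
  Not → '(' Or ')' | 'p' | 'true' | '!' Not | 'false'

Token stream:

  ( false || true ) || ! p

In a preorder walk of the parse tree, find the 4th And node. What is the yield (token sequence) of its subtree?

[Or [Or [And [Not ( [Or [Or [And [Not false]]] || [And [Not true]]] )]]] || [And [Not ! [Not p]]]]

! p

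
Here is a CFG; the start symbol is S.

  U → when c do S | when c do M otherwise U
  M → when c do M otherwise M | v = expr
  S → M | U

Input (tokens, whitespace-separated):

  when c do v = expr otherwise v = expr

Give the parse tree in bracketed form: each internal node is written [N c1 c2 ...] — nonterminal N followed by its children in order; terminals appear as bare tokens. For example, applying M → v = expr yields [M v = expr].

S
M
when c do M otherwise M
when c do v = expr otherwise M
when c do v = expr otherwise v = expr

[S [M when c do [M v = expr] otherwise [M v = expr]]]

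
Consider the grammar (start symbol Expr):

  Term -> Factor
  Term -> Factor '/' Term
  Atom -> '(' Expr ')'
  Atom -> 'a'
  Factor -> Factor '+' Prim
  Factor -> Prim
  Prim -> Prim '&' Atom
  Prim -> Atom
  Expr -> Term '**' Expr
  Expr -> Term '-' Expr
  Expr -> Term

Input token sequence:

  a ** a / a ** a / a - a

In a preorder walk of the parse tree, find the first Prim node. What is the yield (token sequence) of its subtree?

a

[Expr [Term [Factor [Prim [Atom a]]]] ** [Expr [Term [Factor [Prim [Atom a]]] / [Term [Factor [Prim [Atom a]]]]] ** [Expr [Term [Factor [Prim [Atom a]]] / [Term [Factor [Prim [Atom a]]]]] - [Expr [Term [Factor [Prim [Atom a]]]]]]]]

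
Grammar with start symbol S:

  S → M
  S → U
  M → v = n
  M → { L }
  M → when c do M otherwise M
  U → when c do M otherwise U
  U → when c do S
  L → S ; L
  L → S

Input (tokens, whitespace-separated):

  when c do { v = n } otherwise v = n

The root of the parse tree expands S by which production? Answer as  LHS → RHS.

S → M

[S [M when c do [M { [L [S [M v = n]]] }] otherwise [M v = n]]]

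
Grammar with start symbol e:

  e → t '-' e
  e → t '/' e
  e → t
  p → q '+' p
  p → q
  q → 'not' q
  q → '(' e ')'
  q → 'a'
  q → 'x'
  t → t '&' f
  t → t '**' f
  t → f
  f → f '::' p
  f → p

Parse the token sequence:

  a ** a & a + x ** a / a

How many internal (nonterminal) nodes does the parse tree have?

24

[e [t [t [t [t [f [p [q a]]]] ** [f [p [q a]]]] & [f [p [q a] + [p [q x]]]]] ** [f [p [q a]]]] / [e [t [f [p [q a]]]]]]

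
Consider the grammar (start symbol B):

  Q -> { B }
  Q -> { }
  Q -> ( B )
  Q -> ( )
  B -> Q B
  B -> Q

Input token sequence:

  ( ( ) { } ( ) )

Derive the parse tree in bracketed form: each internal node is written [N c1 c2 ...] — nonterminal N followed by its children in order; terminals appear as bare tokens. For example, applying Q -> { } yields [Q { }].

[B [Q ( [B [Q ( )] [B [Q { }] [B [Q ( )]]]] )]]

B
Q
( B )
( Q B )
( ( ) B )
( ( ) Q B )
( ( ) { } B )
( ( ) { } Q )
( ( ) { } ( ) )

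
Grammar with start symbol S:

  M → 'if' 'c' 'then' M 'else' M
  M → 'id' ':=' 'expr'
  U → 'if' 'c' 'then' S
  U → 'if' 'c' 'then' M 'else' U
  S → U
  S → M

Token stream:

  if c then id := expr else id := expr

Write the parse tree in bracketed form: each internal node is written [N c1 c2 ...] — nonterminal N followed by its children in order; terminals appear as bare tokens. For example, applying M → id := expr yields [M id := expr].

[S [M if c then [M id := expr] else [M id := expr]]]

S
M
if c then M else M
if c then id := expr else M
if c then id := expr else id := expr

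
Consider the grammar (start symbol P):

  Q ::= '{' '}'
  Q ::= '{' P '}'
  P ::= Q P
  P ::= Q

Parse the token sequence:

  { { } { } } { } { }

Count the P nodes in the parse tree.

5

[P [Q { [P [Q { }] [P [Q { }]]] }] [P [Q { }] [P [Q { }]]]]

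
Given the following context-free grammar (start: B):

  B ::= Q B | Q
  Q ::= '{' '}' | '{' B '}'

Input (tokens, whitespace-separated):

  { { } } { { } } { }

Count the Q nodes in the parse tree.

5

[B [Q { [B [Q { }]] }] [B [Q { [B [Q { }]] }] [B [Q { }]]]]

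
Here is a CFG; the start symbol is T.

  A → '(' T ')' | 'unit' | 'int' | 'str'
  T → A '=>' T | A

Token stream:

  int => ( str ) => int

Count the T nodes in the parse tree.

[T [A int] => [T [A ( [T [A str]] )] => [T [A int]]]]

4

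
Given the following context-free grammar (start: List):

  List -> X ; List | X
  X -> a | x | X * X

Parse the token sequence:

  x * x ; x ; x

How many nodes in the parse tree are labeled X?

[List [X [X x] * [X x]] ; [List [X x] ; [List [X x]]]]

5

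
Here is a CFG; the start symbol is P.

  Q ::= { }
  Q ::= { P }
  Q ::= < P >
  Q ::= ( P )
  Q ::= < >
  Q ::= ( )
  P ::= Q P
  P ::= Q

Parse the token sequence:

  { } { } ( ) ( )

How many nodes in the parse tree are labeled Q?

4

[P [Q { }] [P [Q { }] [P [Q ( )] [P [Q ( )]]]]]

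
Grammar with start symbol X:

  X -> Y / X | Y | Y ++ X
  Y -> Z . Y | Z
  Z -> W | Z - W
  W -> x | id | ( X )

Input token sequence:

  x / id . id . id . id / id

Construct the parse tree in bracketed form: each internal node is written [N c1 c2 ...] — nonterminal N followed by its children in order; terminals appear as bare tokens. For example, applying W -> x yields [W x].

X
Y / X
Z / X
W / X
x / X
x / Y / X
x / Z . Y / X
x / W . Y / X
x / id . Y / X
x / id . Z . Y / X
x / id . W . Y / X
x / id . id . Y / X
x / id . id . Z . Y / X
x / id . id . W . Y / X
x / id . id . id . Y / X
x / id . id . id . Z / X
x / id . id . id . W / X
x / id . id . id . id / X
x / id . id . id . id / Y
x / id . id . id . id / Z
x / id . id . id . id / W
x / id . id . id . id / id

[X [Y [Z [W x]]] / [X [Y [Z [W id]] . [Y [Z [W id]] . [Y [Z [W id]] . [Y [Z [W id]]]]]] / [X [Y [Z [W id]]]]]]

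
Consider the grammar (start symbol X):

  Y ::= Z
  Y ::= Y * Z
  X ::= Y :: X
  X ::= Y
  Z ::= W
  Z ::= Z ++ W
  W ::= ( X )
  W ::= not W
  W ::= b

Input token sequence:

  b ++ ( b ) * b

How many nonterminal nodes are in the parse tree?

[X [Y [Y [Z [Z [W b]] ++ [W ( [X [Y [Z [W b]]]] )]]] * [Z [W b]]]]

13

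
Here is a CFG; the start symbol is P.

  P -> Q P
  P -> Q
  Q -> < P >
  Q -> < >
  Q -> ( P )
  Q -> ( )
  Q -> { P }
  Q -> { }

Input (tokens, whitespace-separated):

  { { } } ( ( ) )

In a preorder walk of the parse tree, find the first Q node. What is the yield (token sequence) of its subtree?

[P [Q { [P [Q { }]] }] [P [Q ( [P [Q ( )]] )]]]

{ { } }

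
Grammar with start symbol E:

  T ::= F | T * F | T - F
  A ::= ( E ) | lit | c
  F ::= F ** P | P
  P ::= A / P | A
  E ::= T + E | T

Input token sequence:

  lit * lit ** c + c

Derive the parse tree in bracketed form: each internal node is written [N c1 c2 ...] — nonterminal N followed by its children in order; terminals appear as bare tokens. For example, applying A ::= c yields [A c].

E
T + E
T * F + E
F * F + E
P * F + E
A * F + E
lit * F + E
lit * F ** P + E
lit * P ** P + E
lit * A ** P + E
lit * lit ** P + E
lit * lit ** A + E
lit * lit ** c + E
lit * lit ** c + T
lit * lit ** c + F
lit * lit ** c + P
lit * lit ** c + A
lit * lit ** c + c

[E [T [T [F [P [A lit]]]] * [F [F [P [A lit]]] ** [P [A c]]]] + [E [T [F [P [A c]]]]]]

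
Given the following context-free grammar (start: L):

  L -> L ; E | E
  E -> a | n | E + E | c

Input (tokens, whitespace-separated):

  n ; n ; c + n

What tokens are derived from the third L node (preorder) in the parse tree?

[L [L [L [E n]] ; [E n]] ; [E [E c] + [E n]]]

n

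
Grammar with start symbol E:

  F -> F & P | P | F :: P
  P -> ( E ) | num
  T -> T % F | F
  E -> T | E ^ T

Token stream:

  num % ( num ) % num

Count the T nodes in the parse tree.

[E [T [T [T [F [P num]]] % [F [P ( [E [T [F [P num]]]] )]]] % [F [P num]]]]

4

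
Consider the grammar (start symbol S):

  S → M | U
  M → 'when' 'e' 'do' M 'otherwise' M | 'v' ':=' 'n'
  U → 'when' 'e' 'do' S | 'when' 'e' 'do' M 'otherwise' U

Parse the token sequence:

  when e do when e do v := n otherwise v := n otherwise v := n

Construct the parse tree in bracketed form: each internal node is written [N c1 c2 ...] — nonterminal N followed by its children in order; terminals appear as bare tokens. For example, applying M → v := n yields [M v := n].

S
M
when e do M otherwise M
when e do when e do M otherwise M otherwise M
when e do when e do v := n otherwise M otherwise M
when e do when e do v := n otherwise v := n otherwise M
when e do when e do v := n otherwise v := n otherwise v := n

[S [M when e do [M when e do [M v := n] otherwise [M v := n]] otherwise [M v := n]]]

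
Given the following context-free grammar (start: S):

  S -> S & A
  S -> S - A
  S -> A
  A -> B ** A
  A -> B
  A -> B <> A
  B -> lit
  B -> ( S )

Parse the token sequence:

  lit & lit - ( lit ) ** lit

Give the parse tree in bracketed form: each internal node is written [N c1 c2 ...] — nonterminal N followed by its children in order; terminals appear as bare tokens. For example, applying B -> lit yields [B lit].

S
S - A
S & A - A
A & A - A
B & A - A
lit & A - A
lit & B - A
lit & lit - A
lit & lit - B ** A
lit & lit - ( S ) ** A
lit & lit - ( A ) ** A
lit & lit - ( B ) ** A
lit & lit - ( lit ) ** A
lit & lit - ( lit ) ** B
lit & lit - ( lit ) ** lit

[S [S [S [A [B lit]]] & [A [B lit]]] - [A [B ( [S [A [B lit]]] )] ** [A [B lit]]]]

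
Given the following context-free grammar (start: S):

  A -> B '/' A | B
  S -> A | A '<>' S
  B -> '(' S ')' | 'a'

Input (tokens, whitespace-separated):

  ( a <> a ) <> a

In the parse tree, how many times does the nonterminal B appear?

[S [A [B ( [S [A [B a]] <> [S [A [B a]]]] )]] <> [S [A [B a]]]]

4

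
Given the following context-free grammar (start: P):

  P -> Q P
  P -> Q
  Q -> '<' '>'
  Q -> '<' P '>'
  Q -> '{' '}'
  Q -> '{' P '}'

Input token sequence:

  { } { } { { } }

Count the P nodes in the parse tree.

[P [Q { }] [P [Q { }] [P [Q { [P [Q { }]] }]]]]

4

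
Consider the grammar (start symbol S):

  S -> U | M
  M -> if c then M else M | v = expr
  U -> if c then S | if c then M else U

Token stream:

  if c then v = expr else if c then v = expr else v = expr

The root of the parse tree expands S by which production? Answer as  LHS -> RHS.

S -> M

[S [M if c then [M v = expr] else [M if c then [M v = expr] else [M v = expr]]]]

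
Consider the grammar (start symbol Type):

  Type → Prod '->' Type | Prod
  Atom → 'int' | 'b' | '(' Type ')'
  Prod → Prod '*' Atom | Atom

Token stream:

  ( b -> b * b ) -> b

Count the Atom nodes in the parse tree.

[Type [Prod [Atom ( [Type [Prod [Atom b]] -> [Type [Prod [Prod [Atom b]] * [Atom b]]]] )]] -> [Type [Prod [Atom b]]]]

5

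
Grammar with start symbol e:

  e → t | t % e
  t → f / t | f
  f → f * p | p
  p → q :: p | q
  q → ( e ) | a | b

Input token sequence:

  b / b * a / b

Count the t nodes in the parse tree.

[e [t [f [p [q b]]] / [t [f [f [p [q b]]] * [p [q a]]] / [t [f [p [q b]]]]]]]

3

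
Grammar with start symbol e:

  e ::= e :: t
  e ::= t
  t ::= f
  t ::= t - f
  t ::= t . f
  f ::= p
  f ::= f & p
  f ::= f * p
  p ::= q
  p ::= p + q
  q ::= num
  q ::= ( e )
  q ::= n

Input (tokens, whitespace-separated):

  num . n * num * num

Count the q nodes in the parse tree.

[e [t [t [f [p [q num]]]] . [f [f [f [p [q n]]] * [p [q num]]] * [p [q num]]]]]

4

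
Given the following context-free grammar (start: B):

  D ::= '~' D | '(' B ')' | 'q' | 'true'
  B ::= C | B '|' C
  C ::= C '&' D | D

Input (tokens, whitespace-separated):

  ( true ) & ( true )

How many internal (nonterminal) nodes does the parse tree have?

[B [C [C [D ( [B [C [D true]]] )]] & [D ( [B [C [D true]]] )]]]

11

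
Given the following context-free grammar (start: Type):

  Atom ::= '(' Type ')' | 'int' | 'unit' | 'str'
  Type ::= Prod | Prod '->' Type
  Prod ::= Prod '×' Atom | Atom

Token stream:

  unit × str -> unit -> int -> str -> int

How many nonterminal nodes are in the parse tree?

[Type [Prod [Prod [Atom unit]] × [Atom str]] -> [Type [Prod [Atom unit]] -> [Type [Prod [Atom int]] -> [Type [Prod [Atom str]] -> [Type [Prod [Atom int]]]]]]]

17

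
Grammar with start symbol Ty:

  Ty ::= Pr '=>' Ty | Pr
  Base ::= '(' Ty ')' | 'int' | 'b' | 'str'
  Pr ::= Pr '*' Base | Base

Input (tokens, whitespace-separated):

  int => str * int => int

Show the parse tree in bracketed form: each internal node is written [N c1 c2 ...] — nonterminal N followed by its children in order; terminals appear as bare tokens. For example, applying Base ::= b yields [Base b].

[Ty [Pr [Base int]] => [Ty [Pr [Pr [Base str]] * [Base int]] => [Ty [Pr [Base int]]]]]

Ty
Pr => Ty
Base => Ty
int => Ty
int => Pr => Ty
int => Pr * Base => Ty
int => Base * Base => Ty
int => str * Base => Ty
int => str * int => Ty
int => str * int => Pr
int => str * int => Base
int => str * int => int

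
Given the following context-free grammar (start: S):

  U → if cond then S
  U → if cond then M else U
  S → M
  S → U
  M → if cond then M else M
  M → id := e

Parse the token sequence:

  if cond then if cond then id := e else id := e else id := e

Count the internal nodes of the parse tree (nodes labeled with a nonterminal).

6

[S [M if cond then [M if cond then [M id := e] else [M id := e]] else [M id := e]]]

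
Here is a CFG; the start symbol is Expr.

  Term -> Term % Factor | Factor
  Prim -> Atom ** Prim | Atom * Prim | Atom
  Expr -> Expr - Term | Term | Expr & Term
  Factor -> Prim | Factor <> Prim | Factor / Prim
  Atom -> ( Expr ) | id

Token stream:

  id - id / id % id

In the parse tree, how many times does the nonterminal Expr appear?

[Expr [Expr [Term [Factor [Prim [Atom id]]]]] - [Term [Term [Factor [Factor [Prim [Atom id]]] / [Prim [Atom id]]]] % [Factor [Prim [Atom id]]]]]

2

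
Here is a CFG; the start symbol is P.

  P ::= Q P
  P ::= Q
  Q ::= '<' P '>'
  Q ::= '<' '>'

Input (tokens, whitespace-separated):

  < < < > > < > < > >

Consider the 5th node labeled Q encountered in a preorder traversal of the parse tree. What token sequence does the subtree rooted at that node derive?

[P [Q < [P [Q < [P [Q < >]] >] [P [Q < >] [P [Q < >]]]] >]]

< >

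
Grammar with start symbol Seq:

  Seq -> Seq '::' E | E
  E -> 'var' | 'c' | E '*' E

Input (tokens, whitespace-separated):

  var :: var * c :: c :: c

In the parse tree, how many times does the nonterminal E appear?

6

[Seq [Seq [Seq [Seq [E var]] :: [E [E var] * [E c]]] :: [E c]] :: [E c]]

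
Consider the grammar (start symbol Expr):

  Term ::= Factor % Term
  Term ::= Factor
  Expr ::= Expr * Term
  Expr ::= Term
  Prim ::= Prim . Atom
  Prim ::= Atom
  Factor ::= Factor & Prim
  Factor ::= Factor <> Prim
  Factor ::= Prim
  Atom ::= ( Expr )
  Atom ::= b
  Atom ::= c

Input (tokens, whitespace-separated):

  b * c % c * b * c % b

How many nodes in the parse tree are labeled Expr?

[Expr [Expr [Expr [Expr [Term [Factor [Prim [Atom b]]]]] * [Term [Factor [Prim [Atom c]]] % [Term [Factor [Prim [Atom c]]]]]] * [Term [Factor [Prim [Atom b]]]]] * [Term [Factor [Prim [Atom c]]] % [Term [Factor [Prim [Atom b]]]]]]

4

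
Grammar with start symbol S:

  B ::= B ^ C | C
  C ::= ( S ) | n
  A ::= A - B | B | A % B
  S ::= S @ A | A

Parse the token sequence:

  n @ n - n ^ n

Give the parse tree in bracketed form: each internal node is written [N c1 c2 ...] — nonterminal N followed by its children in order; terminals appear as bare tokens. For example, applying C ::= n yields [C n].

S
S @ A
A @ A
B @ A
C @ A
n @ A
n @ A - B
n @ B - B
n @ C - B
n @ n - B
n @ n - B ^ C
n @ n - C ^ C
n @ n - n ^ C
n @ n - n ^ n

[S [S [A [B [C n]]]] @ [A [A [B [C n]]] - [B [B [C n]] ^ [C n]]]]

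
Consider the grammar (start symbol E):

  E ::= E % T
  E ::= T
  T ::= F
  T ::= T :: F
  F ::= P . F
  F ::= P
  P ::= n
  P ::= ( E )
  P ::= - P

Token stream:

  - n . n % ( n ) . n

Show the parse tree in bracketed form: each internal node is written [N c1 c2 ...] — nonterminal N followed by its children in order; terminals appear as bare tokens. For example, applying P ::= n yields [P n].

[E [E [T [F [P - [P n]] . [F [P n]]]]] % [T [F [P ( [E [T [F [P n]]]] )] . [F [P n]]]]]

E
E % T
T % T
F % T
P . F % T
- P . F % T
- n . F % T
- n . P % T
- n . n % T
- n . n % F
- n . n % P . F
- n . n % ( E ) . F
- n . n % ( T ) . F
- n . n % ( F ) . F
- n . n % ( P ) . F
- n . n % ( n ) . F
- n . n % ( n ) . P
- n . n % ( n ) . n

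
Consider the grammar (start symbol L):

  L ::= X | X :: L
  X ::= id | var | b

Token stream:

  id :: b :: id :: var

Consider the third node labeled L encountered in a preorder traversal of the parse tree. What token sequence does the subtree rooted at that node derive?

[L [X id] :: [L [X b] :: [L [X id] :: [L [X var]]]]]

id :: var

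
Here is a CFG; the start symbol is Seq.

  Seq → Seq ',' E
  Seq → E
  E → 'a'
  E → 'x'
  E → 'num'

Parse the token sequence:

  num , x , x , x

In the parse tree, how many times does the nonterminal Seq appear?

4

[Seq [Seq [Seq [Seq [E num]] , [E x]] , [E x]] , [E x]]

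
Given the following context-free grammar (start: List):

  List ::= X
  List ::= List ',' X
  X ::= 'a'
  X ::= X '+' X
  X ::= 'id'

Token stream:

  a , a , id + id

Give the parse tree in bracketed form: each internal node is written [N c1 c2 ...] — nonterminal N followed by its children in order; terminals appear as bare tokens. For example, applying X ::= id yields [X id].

[List [List [List [X a]] , [X a]] , [X [X id] + [X id]]]

List
List , X
List , X , X
X , X , X
a , X , X
a , a , X
a , a , X + X
a , a , id + X
a , a , id + id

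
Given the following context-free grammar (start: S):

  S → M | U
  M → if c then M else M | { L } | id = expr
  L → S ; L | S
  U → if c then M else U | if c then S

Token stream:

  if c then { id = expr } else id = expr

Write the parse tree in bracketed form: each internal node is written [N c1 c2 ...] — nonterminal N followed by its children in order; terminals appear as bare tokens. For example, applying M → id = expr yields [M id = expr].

[S [M if c then [M { [L [S [M id = expr]]] }] else [M id = expr]]]

S
M
if c then M else M
if c then { L } else M
if c then { S } else M
if c then { M } else M
if c then { id = expr } else M
if c then { id = expr } else id = expr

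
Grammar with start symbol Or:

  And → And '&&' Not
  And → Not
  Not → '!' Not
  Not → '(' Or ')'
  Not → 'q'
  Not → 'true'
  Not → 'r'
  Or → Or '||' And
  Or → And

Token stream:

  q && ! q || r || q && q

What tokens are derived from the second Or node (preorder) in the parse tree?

[Or [Or [Or [And [And [Not q]] && [Not ! [Not q]]]] || [And [Not r]]] || [And [And [Not q]] && [Not q]]]

q && ! q || r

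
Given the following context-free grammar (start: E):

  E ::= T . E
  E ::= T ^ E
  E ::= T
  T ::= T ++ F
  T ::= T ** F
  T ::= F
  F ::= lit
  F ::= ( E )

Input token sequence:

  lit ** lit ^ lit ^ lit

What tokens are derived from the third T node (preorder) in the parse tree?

lit

[E [T [T [F lit]] ** [F lit]] ^ [E [T [F lit]] ^ [E [T [F lit]]]]]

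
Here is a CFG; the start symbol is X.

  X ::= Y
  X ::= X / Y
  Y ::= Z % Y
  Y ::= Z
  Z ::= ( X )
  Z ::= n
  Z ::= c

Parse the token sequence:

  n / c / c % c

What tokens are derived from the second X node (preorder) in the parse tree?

n / c

[X [X [X [Y [Z n]]] / [Y [Z c]]] / [Y [Z c] % [Y [Z c]]]]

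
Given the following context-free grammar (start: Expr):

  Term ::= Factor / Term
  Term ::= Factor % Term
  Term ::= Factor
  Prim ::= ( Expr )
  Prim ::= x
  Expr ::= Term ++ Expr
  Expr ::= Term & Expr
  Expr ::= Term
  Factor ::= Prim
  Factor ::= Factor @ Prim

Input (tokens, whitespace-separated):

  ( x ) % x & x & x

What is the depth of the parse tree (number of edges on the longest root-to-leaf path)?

[Expr [Term [Factor [Prim ( [Expr [Term [Factor [Prim x]]]] )]] % [Term [Factor [Prim x]]]] & [Expr [Term [Factor [Prim x]]] & [Expr [Term [Factor [Prim x]]]]]]

8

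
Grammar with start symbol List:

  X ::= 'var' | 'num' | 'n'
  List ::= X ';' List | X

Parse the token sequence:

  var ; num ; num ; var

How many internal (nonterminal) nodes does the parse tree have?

8

[List [X var] ; [List [X num] ; [List [X num] ; [List [X var]]]]]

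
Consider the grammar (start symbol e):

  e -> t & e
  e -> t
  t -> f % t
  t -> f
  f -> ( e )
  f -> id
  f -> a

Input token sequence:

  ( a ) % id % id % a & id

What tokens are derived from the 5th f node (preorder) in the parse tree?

[e [t [f ( [e [t [f a]]] )] % [t [f id] % [t [f id] % [t [f a]]]]] & [e [t [f id]]]]

a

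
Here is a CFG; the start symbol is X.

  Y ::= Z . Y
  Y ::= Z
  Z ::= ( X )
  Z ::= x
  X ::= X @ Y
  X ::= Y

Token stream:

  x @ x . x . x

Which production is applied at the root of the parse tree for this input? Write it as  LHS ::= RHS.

[X [X [Y [Z x]]] @ [Y [Z x] . [Y [Z x] . [Y [Z x]]]]]

X ::= X @ Y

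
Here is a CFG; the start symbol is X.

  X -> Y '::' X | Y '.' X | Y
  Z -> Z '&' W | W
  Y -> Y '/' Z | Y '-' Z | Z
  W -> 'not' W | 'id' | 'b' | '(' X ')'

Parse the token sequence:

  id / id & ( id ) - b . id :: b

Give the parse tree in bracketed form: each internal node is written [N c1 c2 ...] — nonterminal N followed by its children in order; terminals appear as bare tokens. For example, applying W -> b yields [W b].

[X [Y [Y [Y [Z [W id]]] / [Z [Z [W id]] & [W ( [X [Y [Z [W id]]]] )]]] - [Z [W b]]] . [X [Y [Z [W id]]] :: [X [Y [Z [W b]]]]]]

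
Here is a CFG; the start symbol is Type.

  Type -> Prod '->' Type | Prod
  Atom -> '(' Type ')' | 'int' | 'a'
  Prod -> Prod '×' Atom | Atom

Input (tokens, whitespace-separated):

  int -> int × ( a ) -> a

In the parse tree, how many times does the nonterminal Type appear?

4

[Type [Prod [Atom int]] -> [Type [Prod [Prod [Atom int]] × [Atom ( [Type [Prod [Atom a]]] )]] -> [Type [Prod [Atom a]]]]]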